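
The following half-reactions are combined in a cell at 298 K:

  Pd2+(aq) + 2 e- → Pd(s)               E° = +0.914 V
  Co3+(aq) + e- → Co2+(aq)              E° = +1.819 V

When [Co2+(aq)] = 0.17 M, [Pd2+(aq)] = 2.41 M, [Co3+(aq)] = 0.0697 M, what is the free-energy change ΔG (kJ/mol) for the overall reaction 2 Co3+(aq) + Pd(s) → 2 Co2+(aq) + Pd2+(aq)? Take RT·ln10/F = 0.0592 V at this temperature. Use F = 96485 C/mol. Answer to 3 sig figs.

−168 kJ/mol

With Co³⁺/Co²⁺ reduced at the cathode, E°cell = +1.819 − (+0.914) = +0.905 V and n = 2.
Q = ([Co2+(aq)]^2·[Pd2+(aq)]) / [Co3+(aq)]^2 = 14.3, so log Q = 1.156 and E = +0.905 − (0.0592/2)(1.156) = +0.8708 V.
Finally ΔG = −nFE = −(2)(96485 C/mol)(+0.8708 V) = −168 kJ/mol.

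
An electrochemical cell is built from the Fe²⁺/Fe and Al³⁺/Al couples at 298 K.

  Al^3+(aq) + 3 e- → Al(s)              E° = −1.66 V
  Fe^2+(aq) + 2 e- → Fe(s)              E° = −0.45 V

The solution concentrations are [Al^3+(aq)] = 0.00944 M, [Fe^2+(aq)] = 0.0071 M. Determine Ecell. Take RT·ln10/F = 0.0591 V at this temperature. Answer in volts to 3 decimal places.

Since E°(Fe²⁺/Fe) > E°(Al³⁺/Al), Fe²⁺/Fe serves as the cathode.
The standard potential is −0.45 − (−1.66) = +1.21 V and the balanced reaction transfers n = 6 electrons.
Balancing gives 3 Fe^2+(aq) + 2 Al(s) → 3 Fe(s) + 2 Al^3+(aq); hence Q = [Al^3+(aq)]^2 / [Fe^2+(aq)]^3 = 249 (log Q = 2.396).
Applying E = E° − (RT ln10/nF)·log Q gives +1.21 − (0.0591/6)(2.396) = +1.186 V.

+1.186 V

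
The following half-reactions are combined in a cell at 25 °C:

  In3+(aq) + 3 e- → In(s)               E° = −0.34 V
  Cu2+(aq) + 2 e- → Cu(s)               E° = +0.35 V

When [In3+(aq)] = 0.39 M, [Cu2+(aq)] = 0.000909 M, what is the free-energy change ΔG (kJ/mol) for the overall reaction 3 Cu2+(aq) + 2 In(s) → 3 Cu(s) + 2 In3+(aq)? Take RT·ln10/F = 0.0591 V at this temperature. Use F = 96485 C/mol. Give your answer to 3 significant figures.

The standard cell potential is +0.35 − (−0.34) = +0.69 V, with n = 6 electrons in the balanced equation.
Here Q = [In3+(aq)]^2 / [Cu2+(aq)]^3 = 2.03×10^8 (log Q = 8.306), giving E = +0.69 − (0.0591/6)·(8.306) = +0.6082 V.
Finally ΔG = −nFE = −(6)(96485 C/mol)(+0.6082 V) = −352 kJ/mol.

−352 kJ/mol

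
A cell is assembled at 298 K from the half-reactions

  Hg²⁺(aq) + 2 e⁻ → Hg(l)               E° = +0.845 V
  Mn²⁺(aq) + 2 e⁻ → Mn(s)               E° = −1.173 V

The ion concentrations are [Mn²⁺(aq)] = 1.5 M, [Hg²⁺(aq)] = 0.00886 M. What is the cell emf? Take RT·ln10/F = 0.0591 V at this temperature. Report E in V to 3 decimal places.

Since E°(Hg²⁺/Hg) > E°(Mn²⁺/Mn), Hg²⁺/Hg serves as the cathode.
E°cell = +0.845 − (−1.173) = +2.018 V, with n = 2 electrons transferred.
The balanced reaction is Hg²⁺(aq) + Mn(s) → Hg(l) + Mn²⁺(aq), so Q = [Mn²⁺(aq)] / [Hg²⁺(aq)] = 169 and log Q = 2.229.
By the Nernst equation, E = +2.018 − (0.0591/2)·(2.229) = +1.952 V.

+1.952 V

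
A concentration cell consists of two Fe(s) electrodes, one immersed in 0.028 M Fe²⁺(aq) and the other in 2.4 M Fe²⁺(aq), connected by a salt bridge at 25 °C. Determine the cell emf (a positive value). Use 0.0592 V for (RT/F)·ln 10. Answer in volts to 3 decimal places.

0.057 V

For a concentration cell E°cell = 0, since both electrodes use the same couple.
The compartment with the higher Fe²⁺(aq) concentration (2.4 M) acts as the cathode; ions are reduced there and produced at the dilute (0.028 M) anode.
With n = 2, Ecell = −(0.0592/2)·log([dilute]/[conc]) = −(0.0592/2)·log(0.028/2.4) = +0.057 V.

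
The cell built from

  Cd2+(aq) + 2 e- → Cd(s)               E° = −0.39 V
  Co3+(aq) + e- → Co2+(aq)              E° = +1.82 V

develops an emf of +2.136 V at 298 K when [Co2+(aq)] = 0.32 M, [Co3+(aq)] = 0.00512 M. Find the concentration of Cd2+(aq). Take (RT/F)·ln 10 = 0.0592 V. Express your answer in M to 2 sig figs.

The Co³⁺/Co²⁺ couple has the larger reduction potential, so it is the cathode: E°cell = +1.82 − (−0.39) = +2.21 V and n = 2.
Rearranging E = E° − (0.0592/n)·log Q gives log Q = 2(+2.21 − (+2.136))/0.0592 = 2.500.
The balanced reaction is 2 Co3+(aq) + Cd(s) → 2 Co2+(aq) + Cd2+(aq), so Q = ([Co2+(aq)]^2·[Cd2+(aq)]) / [Co3+(aq)]^2.
Solving for the unknown gives log [Cd2+(aq)] = −1.092, so [Cd2+(aq)] ≈ 0.081 M.

0.081 M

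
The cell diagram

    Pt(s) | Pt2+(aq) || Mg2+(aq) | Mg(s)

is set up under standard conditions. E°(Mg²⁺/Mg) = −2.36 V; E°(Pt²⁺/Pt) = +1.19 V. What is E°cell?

−3.55 V

By convention the left-hand electrode in cell notation is the anode (oxidation) and the right-hand electrode is the cathode (reduction).
E°cell = E°(right) − E°(left) = −2.36 − (+1.19) = −3.55 V.
The negative sign shows that, as written, the cell would require an external voltage to drive the reaction.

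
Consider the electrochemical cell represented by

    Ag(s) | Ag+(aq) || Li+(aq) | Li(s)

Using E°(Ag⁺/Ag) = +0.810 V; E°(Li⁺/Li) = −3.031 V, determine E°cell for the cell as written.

By convention the left-hand electrode in cell notation is the anode (oxidation) and the right-hand electrode is the cathode (reduction).
E°cell = E°(right) − E°(left) = −3.031 − (+0.810) = −3.841 V.
The negative sign shows that, as written, the cell would require an external voltage to drive the reaction.

−3.841 V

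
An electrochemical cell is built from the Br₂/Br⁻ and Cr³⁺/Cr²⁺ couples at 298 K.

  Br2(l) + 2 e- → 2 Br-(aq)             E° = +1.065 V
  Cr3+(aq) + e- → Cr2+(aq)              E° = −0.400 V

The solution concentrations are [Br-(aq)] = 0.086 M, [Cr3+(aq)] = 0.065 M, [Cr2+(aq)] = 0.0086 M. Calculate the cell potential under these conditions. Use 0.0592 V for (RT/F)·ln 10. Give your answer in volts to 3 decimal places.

+1.476 V

Since E°(Br₂/Br⁻) > E°(Cr³⁺/Cr²⁺), Br₂/Br⁻ serves as the cathode.
E°cell = E°cat − E°an = +1.065 − (−0.400) = +1.465 V; n = 2.
Balancing gives Br2(l) + 2 Cr2+(aq) → 2 Br-(aq) + 2 Cr3+(aq); hence Q = ([Br-(aq)]^2·[Cr3+(aq)]^2) / [Cr2+(aq)]^2 = 0.422 (log Q = −0.374).
E = E° − (0.0592/n)·log Q = +1.465 − (0.0592/2)(−0.374) = +1.476 V.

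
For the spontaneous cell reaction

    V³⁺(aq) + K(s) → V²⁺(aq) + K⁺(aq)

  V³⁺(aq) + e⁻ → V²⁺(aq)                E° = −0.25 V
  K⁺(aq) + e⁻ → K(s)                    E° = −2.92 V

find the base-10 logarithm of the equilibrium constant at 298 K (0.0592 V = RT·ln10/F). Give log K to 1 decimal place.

The V³⁺/V²⁺ couple is reduced (cathode); E°cell = −0.25 − (−2.92) = +2.67 V with n = 1.
At equilibrium E = 0, so log K = nE°cell / 0.0592 = (1)(+2.67) / 0.0592 = 45.1.

log K = 45.1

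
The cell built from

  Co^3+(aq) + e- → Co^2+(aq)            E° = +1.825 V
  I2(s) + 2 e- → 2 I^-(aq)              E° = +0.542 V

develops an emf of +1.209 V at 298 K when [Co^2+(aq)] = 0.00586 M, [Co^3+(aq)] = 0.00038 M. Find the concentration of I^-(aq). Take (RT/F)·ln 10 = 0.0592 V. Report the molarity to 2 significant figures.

0.87 M

The Co³⁺/Co²⁺ couple has the larger reduction potential, so it is the cathode: E°cell = +1.825 − (+0.542) = +1.283 V and n = 2.
From the Nernst equation, log Q = n(E° − E)/0.0592 = 2·(+1.283 − (+1.209))/0.0592 = 2.500.
For 2 Co^3+(aq) + 2 I^-(aq) → 2 Co^2+(aq) + I2(s), the reaction quotient is Q = [Co^2+(aq)]^2 / ([Co^3+(aq)]^2·[I^-(aq)]^2).
Substituting the known concentrations and solving, log [I^-(aq)] = −0.062 and [I^-(aq)] = 0.87 M.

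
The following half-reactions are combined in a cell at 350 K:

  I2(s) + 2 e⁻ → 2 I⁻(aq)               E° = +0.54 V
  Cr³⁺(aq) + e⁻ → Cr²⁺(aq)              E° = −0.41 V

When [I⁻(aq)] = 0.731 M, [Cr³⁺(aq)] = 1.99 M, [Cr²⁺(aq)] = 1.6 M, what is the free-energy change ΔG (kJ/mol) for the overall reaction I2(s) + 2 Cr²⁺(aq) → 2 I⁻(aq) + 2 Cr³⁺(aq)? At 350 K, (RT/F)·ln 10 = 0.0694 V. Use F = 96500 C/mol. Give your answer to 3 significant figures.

−184 kJ/mol

E°cell = +0.54 − (−0.41) = +0.95 V; the balanced reaction transfers n = 2 electrons.
Here Q = ([I⁻(aq)]^2·[Cr³⁺(aq)]^2) / [Cr²⁺(aq)]^2 = 0.827 (log Q = −0.083), giving E = +0.95 − (0.0694/2)·(−0.083) = +0.9529 V.
Then ΔG = −nFE = −2 × 96500 × +0.9529 J/mol = −184 kJ/mol.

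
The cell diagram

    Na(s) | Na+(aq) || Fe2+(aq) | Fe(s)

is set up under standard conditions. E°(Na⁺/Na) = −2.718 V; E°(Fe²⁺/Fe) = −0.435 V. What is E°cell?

By convention the left-hand electrode in cell notation is the anode (oxidation) and the right-hand electrode is the cathode (reduction).
E°cell = E°(right) − E°(left) = −0.435 − (−2.718) = +2.283 V.

+2.283 V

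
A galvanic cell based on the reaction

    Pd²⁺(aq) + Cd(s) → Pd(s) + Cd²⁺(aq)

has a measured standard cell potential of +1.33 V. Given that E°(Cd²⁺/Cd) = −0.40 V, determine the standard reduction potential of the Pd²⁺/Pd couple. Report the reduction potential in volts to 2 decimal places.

In the reaction as written the Pd²⁺/Pd couple is reduced (cathode) and Cd²⁺/Cd is oxidized (anode), so E°cell = E°(Pd²⁺/Pd) − E°(Cd²⁺/Cd).
E°(Pd²⁺/Pd) = E°cell + E°(anode) = +1.33 + (−0.40) = +0.93 V.

+0.93 V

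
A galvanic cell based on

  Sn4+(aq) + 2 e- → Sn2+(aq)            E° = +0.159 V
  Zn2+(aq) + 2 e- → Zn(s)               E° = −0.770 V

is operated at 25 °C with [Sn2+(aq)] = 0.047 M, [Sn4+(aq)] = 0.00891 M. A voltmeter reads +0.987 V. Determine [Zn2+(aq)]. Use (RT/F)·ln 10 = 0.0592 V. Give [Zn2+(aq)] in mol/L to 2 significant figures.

The Sn⁴⁺/Sn²⁺ couple has the larger reduction potential, so it is the cathode: E°cell = +0.159 − (−0.770) = +0.929 V and n = 2.
Rearranging E = E° − (0.0592/n)·log Q gives log Q = 2(+0.929 − (+0.987))/0.0592 = −1.959.
For Sn4+(aq) + Zn(s) → Sn2+(aq) + Zn2+(aq), the reaction quotient is Q = ([Sn2+(aq)]·[Zn2+(aq)]) / [Sn4+(aq)].
Isolating [Zn2+(aq)] in Q = 10^{−1.959} yields log [Zn2+(aq)] = −2.681, i.e. 0.0021 M.

0.0021 M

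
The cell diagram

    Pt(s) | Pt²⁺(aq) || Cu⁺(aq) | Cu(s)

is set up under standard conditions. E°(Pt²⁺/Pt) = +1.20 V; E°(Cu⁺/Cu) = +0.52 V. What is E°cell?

By convention the left-hand electrode in cell notation is the anode (oxidation) and the right-hand electrode is the cathode (reduction).
E°cell = E°(right) − E°(left) = +0.52 − (+1.20) = −0.68 V.
The negative sign shows that, as written, the cell would require an external voltage to drive the reaction.

−0.68 V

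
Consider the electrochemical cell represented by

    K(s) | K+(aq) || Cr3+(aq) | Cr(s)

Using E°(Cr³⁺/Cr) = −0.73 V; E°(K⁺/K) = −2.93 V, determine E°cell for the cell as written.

+2.20 V

By convention the left-hand electrode in cell notation is the anode (oxidation) and the right-hand electrode is the cathode (reduction).
E°cell = E°(right) − E°(left) = −0.73 − (−2.93) = +2.20 V.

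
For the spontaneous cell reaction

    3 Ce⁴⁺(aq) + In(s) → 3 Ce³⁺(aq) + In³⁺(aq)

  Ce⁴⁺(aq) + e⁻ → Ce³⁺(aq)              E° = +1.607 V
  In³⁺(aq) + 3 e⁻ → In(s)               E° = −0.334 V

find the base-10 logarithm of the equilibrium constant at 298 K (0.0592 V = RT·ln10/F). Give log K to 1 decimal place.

log K = 98.4

The Ce⁴⁺/Ce³⁺ couple is reduced (cathode); E°cell = +1.607 − (−0.334) = +1.941 V with n = 3.
At equilibrium E = 0, so log K = nE°cell / 0.0592 = (3)(+1.941) / 0.0592 = 98.4.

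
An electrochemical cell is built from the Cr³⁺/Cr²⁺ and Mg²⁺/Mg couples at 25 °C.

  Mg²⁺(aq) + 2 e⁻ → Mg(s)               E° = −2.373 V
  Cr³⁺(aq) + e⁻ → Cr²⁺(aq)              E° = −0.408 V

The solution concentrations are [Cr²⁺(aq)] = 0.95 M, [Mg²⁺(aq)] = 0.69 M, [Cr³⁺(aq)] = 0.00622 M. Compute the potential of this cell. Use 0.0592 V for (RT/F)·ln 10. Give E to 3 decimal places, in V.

+1.840 V

Since E°(Cr³⁺/Cr²⁺) > E°(Mg²⁺/Mg), Cr³⁺/Cr²⁺ serves as the cathode.
E°cell = −0.408 − (−2.373) = +1.965 V, with n = 2 electrons transferred.
For the overall reaction 2 Cr³⁺(aq) + Mg(s) → 2 Cr²⁺(aq) + Mg²⁺(aq), Q = ([Cr²⁺(aq)]^2·[Mg²⁺(aq)]) / [Cr³⁺(aq)]^2 = 1.61×10^4, giving log Q = 4.207.
Applying E = E° − (RT ln10/nF)·log Q gives +1.965 − (0.0592/2)(4.207) = +1.840 V.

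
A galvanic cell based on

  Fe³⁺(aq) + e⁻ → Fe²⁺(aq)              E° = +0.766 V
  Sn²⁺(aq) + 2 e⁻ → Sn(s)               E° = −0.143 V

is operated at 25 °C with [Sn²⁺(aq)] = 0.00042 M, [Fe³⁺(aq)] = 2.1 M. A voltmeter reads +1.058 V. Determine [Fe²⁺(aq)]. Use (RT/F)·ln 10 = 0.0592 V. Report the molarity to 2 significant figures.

0.31 M

With Fe³⁺/Fe²⁺ at the cathode and Sn²⁺/Sn at the anode, E°cell = +0.766 − (−0.143) = +0.909 V (n = 2).
Rearranging E = E° − (0.0592/n)·log Q gives log Q = 2(+0.909 − (+1.058))/0.0592 = −5.034.
For 2 Fe³⁺(aq) + Sn(s) → 2 Fe²⁺(aq) + Sn²⁺(aq), the reaction quotient is Q = ([Fe²⁺(aq)]^2·[Sn²⁺(aq)]) / [Fe³⁺(aq)]^2.
Solving for the unknown gives log [Fe²⁺(aq)] = −0.506, so [Fe²⁺(aq)] ≈ 0.31 M.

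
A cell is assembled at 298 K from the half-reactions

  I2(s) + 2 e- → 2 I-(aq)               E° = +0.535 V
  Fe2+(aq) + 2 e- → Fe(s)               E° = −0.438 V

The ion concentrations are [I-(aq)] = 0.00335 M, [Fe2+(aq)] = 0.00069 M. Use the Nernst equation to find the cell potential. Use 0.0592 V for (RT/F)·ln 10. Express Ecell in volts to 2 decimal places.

I₂/I⁻ is reduced (cathode, E° = +0.535 V) and Fe²⁺/Fe is oxidized (anode).
E°cell = E°cat − E°an = +0.535 − (−0.438) = +0.973 V; n = 2.
For the overall reaction I2(s) + Fe(s) → 2 I-(aq) + Fe2+(aq), Q = [I-(aq)]^2·[Fe2+(aq)] = 7.74×10^−9, giving log Q = −8.111.
By the Nernst equation, E = +0.973 − (0.0592/2)·(−8.111) = +1.21 V.

+1.21 V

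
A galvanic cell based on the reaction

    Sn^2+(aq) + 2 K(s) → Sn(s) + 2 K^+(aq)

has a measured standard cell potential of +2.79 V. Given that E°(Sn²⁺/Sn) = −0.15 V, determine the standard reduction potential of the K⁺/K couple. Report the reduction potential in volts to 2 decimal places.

In the reaction as written the Sn²⁺/Sn couple is reduced (cathode) and K⁺/K is oxidized (anode), so E°cell = E°(Sn²⁺/Sn) − E°(K⁺/K).
E°(K⁺/K) = E°(cathode) − E°cell = −0.15 − (+2.79) = −2.94 V.

−2.94 V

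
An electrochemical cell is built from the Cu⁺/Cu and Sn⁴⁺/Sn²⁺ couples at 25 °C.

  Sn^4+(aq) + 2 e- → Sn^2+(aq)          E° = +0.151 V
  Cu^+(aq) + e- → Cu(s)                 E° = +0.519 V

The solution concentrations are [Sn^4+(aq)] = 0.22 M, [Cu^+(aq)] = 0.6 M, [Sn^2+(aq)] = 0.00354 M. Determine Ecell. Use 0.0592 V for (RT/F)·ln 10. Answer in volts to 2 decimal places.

+0.30 V

The Cu⁺/Cu couple has the more positive E°, so it is the cathode; Sn⁴⁺/Sn²⁺ is the anode.
The standard potential is +0.519 − (+0.151) = +0.368 V and the balanced reaction transfers n = 2 electrons.
The balanced reaction is 2 Cu^+(aq) + Sn^2+(aq) → 2 Cu(s) + Sn^4+(aq), so Q = [Sn^4+(aq)] / ([Cu^+(aq)]^2·[Sn^2+(aq)]) = 173 and log Q = 2.237.
E = E° − (0.0592/n)·log Q = +0.368 − (0.0592/2)(2.237) = +0.30 V.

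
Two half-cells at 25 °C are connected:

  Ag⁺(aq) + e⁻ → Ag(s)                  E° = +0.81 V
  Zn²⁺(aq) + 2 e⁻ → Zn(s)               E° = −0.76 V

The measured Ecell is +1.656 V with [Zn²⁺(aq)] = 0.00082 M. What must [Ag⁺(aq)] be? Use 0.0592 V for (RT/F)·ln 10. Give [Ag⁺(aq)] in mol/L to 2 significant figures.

Ag⁺/Ag is the cathode (higher E°); E°cell = +0.81 − (−0.76) = +1.57 V with n = 2.
From the Nernst equation, log Q = n(E° − E)/0.0592 = 2·(+1.57 − (+1.656))/0.0592 = −2.905.
For 2 Ag⁺(aq) + Zn(s) → 2 Ag(s) + Zn²⁺(aq), the reaction quotient is Q = [Zn²⁺(aq)] / [Ag⁺(aq)]^2.
Substituting the known concentrations and solving, log [Ag⁺(aq)] = −0.091 and [Ag⁺(aq)] = 0.81 M.

0.81 M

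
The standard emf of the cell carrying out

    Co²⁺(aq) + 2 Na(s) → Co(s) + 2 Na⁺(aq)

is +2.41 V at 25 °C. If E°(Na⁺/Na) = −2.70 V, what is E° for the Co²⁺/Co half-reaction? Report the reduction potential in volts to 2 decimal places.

−0.29 V

In the reaction as written the Co²⁺/Co couple is reduced (cathode) and Na⁺/Na is oxidized (anode), so E°cell = E°(Co²⁺/Co) − E°(Na⁺/Na).
E°(Co²⁺/Co) = E°cell + E°(anode) = +2.41 + (−2.70) = −0.29 V.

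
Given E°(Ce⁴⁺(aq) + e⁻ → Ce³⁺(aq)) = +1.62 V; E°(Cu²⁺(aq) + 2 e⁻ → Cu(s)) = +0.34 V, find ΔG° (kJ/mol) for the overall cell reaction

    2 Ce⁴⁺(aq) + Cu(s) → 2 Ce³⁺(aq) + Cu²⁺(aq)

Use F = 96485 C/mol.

−247 kJ/mol

In the reaction as written Ce⁴⁺(aq) is reduced, so the Ce⁴⁺/Ce³⁺ couple is the cathode and Cu²⁺/Cu is the anode.
E°cell = +1.62 − (+0.34) = +1.28 V; balancing electrons gives n = 2.
ΔG° = −nFE°cell = −(2)(96485)(+1.28) J/mol = −247 kJ/mol.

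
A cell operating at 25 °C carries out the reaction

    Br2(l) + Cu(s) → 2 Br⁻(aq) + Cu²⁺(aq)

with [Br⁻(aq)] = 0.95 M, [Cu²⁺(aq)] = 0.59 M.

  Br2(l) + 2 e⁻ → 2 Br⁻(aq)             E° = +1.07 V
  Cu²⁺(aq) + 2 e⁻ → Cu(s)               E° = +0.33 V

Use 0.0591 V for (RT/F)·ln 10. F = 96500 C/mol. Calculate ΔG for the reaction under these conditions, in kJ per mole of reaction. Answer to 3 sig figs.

E°cell = +1.07 − (+0.33) = +0.74 V; the balanced reaction transfers n = 2 electrons.
Q = [Br⁻(aq)]^2·[Cu²⁺(aq)] = 0.532, so log Q = −0.274 and E = +0.74 − (0.0591/2)(−0.274) = +0.7481 V.
ΔG = −nFE = −(2)(96500)(+0.7481) J/mol = −144 kJ/mol.

−144 kJ/mol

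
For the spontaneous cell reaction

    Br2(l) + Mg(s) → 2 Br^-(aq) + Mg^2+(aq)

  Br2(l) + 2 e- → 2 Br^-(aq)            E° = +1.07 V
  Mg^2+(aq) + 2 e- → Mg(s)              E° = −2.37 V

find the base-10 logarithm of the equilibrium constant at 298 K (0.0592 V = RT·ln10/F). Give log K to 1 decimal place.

log K = 116.2

The Br₂/Br⁻ couple is reduced (cathode); E°cell = +1.07 − (−2.37) = +3.44 V with n = 2.
At equilibrium E = 0, so log K = nE°cell / 0.0592 = (2)(+3.44) / 0.0592 = 116.2.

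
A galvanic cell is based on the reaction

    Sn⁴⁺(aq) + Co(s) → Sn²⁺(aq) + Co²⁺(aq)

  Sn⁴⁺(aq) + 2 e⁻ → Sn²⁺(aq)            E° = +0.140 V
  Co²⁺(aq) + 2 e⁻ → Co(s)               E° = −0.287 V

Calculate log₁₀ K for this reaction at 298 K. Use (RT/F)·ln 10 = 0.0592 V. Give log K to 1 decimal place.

The Sn⁴⁺/Sn²⁺ couple is reduced (cathode); E°cell = +0.140 − (−0.287) = +0.427 V with n = 2.
At equilibrium E = 0, so log K = nE°cell / 0.0592 = (2)(+0.427) / 0.0592 = 14.4.

log K = 14.4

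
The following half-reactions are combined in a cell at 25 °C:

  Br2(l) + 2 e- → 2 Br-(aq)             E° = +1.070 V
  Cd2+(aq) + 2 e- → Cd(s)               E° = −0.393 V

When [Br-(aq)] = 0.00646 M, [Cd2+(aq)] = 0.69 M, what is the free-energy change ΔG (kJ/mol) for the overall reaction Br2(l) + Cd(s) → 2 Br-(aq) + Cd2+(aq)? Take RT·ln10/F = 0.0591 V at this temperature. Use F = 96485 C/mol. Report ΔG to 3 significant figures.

−308 kJ/mol

The standard cell potential is +1.070 − (−0.393) = +1.463 V, with n = 2 electrons in the balanced equation.
Q = [Br-(aq)]^2·[Cd2+(aq)] = 2.88×10^−5, so log Q = −4.541 and E = +1.463 − (0.0591/2)(−4.541) = +1.5972 V.
Finally ΔG = −nFE = −(2)(96485 C/mol)(+1.5972 V) = −308 kJ/mol.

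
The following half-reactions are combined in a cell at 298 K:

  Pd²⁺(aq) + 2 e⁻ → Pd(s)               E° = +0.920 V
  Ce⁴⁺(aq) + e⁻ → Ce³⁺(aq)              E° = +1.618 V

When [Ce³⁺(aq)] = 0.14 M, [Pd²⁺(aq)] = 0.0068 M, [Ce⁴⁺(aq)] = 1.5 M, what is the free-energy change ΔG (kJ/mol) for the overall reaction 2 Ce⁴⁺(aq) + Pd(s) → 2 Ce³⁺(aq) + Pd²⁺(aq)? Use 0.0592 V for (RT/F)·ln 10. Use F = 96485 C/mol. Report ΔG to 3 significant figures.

With Ce⁴⁺/Ce³⁺ reduced at the cathode, E°cell = +1.618 − (+0.920) = +0.698 V and n = 2.
The reaction quotient is ([Ce³⁺(aq)]^2·[Pd²⁺(aq)]) / [Ce⁴⁺(aq)]^2 = 5.92×10^−5; by Nernst, E = +0.698 − (0.0592/2)(−4.227) = +0.8231 V.
Then ΔG = −nFE = −2 × 96485 × +0.8231 J/mol = −159 kJ/mol.

−159 kJ/mol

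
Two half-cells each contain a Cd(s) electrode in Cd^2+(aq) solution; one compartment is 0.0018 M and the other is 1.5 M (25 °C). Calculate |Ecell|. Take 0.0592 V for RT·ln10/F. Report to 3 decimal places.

For a concentration cell E°cell = 0, since both electrodes use the same couple.
The compartment with the higher Cd^2+(aq) concentration (1.5 M) acts as the cathode; ions are reduced there and produced at the dilute (0.0018 M) anode.
With n = 2, Ecell = −(0.0592/2)·log([dilute]/[conc]) = −(0.0592/2)·log(0.0018/1.5) = +0.086 V.

0.086 V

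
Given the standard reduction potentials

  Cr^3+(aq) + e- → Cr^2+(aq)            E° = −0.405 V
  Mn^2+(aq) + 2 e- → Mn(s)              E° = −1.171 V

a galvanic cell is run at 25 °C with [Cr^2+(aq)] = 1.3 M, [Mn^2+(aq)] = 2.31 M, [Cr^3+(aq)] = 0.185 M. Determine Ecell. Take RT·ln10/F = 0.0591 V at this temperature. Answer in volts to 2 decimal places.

Cr³⁺/Cr²⁺ is reduced (cathode, E° = −0.405 V) and Mn²⁺/Mn is oxidized (anode).
E°cell = −0.405 − (−1.171) = +0.766 V, with n = 2 electrons transferred.
The balanced reaction is 2 Cr^3+(aq) + Mn(s) → 2 Cr^2+(aq) + Mn^2+(aq), so Q = ([Cr^2+(aq)]^2·[Mn^2+(aq)]) / [Cr^3+(aq)]^2 = 114 and log Q = 2.057.
Applying E = E° − (RT ln10/nF)·log Q gives +0.766 − (0.0591/2)(2.057) = +0.71 V.

+0.71 V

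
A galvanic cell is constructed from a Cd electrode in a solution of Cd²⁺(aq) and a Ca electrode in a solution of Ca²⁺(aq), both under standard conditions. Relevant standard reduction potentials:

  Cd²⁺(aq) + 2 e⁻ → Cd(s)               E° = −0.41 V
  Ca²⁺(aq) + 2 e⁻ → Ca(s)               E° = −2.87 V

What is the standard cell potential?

+2.46 V

The Cd²⁺/Cd couple has the higher E°, so Cd ion is reduced (cathode) and Ca is oxidized (anode).
E°cell = E°(cathode) − E°(anode) = −0.41 − (−2.87) = +2.46 V.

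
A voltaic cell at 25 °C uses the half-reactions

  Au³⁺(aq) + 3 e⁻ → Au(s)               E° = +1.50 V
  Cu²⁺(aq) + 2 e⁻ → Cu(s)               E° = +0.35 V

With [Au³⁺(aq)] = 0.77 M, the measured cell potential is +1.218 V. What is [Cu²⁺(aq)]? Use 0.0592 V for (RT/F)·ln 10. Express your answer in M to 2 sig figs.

0.0042 M

With Au³⁺/Au at the cathode and Cu²⁺/Cu at the anode, E°cell = +1.50 − (+0.35) = +1.15 V (n = 6).
From the Nernst equation, log Q = n(E° − E)/0.0592 = 6·(+1.15 − (+1.218))/0.0592 = −6.892.
Balancing electrons gives 2 Au³⁺(aq) + 3 Cu(s) → 2 Au(s) + 3 Cu²⁺(aq); thus Q = [Cu²⁺(aq)]^3 / [Au³⁺(aq)]^2.
Substituting the known concentrations and solving, log [Cu²⁺(aq)] = −2.373 and [Cu²⁺(aq)] = 0.0042 M.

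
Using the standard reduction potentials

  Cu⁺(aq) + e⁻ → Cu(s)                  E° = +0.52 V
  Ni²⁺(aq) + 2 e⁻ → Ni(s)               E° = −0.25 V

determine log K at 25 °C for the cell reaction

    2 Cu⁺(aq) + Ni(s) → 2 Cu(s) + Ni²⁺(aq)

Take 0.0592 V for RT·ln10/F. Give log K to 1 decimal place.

log K = 26.0

The Cu⁺/Cu couple is reduced (cathode); E°cell = +0.52 − (−0.25) = +0.77 V with n = 2.
At equilibrium E = 0, so log K = nE°cell / 0.0592 = (2)(+0.77) / 0.0592 = 26.0.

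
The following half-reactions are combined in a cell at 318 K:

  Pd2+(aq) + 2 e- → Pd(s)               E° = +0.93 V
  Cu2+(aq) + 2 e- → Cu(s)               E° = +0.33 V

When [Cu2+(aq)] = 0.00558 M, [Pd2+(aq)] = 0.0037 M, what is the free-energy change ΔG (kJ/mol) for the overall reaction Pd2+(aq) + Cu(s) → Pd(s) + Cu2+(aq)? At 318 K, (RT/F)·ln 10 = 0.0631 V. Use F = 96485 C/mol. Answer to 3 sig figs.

−115 kJ/mol

With Pd²⁺/Pd reduced at the cathode, E°cell = +0.93 − (+0.33) = +0.60 V and n = 2.
The reaction quotient is [Cu2+(aq)] / [Pd2+(aq)] = 1.51; by Nernst, E = +0.60 − (0.0631/2)(0.178) = +0.5944 V.
Finally ΔG = −nFE = −(2)(96485 C/mol)(+0.5944 V) = −115 kJ/mol.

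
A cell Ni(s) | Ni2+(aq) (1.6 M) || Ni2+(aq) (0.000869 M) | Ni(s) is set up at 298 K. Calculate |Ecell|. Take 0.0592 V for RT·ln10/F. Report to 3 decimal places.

For a concentration cell E°cell = 0, since both electrodes use the same couple.
The compartment with the higher Ni2+(aq) concentration (1.6 M) acts as the cathode; ions are reduced there and produced at the dilute (0.000869 M) anode.
With n = 2, Ecell = −(0.0592/2)·log([dilute]/[conc]) = −(0.0592/2)·log(0.000869/1.6) = +0.097 V.

0.097 V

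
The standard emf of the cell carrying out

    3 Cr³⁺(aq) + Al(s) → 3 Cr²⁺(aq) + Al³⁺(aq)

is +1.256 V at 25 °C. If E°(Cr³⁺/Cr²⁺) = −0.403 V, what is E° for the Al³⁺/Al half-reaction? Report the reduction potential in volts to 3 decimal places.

In the reaction as written the Cr³⁺/Cr²⁺ couple is reduced (cathode) and Al³⁺/Al is oxidized (anode), so E°cell = E°(Cr³⁺/Cr²⁺) − E°(Al³⁺/Al).
E°(Al³⁺/Al) = E°(cathode) − E°cell = −0.403 − (+1.256) = −1.659 V.

−1.659 V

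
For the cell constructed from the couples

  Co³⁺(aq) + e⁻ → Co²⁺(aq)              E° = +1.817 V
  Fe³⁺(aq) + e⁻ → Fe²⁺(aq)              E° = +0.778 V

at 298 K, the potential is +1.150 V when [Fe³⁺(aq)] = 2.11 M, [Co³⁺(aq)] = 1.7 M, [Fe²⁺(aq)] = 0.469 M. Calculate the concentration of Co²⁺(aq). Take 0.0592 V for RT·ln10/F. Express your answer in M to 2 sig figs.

0.0050 M

Co³⁺/Co²⁺ is the cathode (higher E°); E°cell = +1.817 − (+0.778) = +1.039 V with n = 1.
Rearranging E = E° − (0.0592/n)·log Q gives log Q = 1(+1.039 − (+1.150))/0.0592 = −1.875.
Balancing electrons gives Co³⁺(aq) + Fe²⁺(aq) → Co²⁺(aq) + Fe³⁺(aq); thus Q = ([Co²⁺(aq)]·[Fe³⁺(aq)]) / ([Co³⁺(aq)]·[Fe²⁺(aq)]).
Solving for the unknown gives log [Co²⁺(aq)] = −2.298, so [Co²⁺(aq)] ≈ 0.0050 M.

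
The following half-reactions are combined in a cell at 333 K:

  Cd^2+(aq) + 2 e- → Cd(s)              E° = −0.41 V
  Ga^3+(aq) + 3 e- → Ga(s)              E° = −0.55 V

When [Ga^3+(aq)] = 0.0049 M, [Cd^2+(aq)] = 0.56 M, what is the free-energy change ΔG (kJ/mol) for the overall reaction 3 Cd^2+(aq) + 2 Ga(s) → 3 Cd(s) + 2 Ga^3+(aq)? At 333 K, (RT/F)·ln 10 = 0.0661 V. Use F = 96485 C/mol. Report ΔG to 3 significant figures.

E°cell = −0.41 − (−0.55) = +0.14 V; the balanced reaction transfers n = 6 electrons.
The reaction quotient is [Ga^3+(aq)]^2 / [Cd^2+(aq)]^3 = 0.000137; by Nernst, E = +0.14 − (0.0661/6)(−3.864) = +0.1826 V.
Finally ΔG = −nFE = −(6)(96485 C/mol)(+0.1826 V) = −106 kJ/mol.

−106 kJ/mol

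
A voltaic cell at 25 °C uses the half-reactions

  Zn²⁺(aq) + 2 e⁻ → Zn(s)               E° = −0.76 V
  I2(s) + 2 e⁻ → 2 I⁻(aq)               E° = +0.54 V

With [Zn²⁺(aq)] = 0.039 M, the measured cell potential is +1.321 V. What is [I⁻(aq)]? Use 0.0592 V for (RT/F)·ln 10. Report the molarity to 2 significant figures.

The I₂/I⁻ couple has the larger reduction potential, so it is the cathode: E°cell = +0.54 − (−0.76) = +1.30 V and n = 2.
From the Nernst equation, log Q = n(E° − E)/0.0592 = 2·(+1.30 − (+1.321))/0.0592 = −0.709.
The balanced reaction is I2(s) + Zn(s) → 2 I⁻(aq) + Zn²⁺(aq), so Q = [I⁻(aq)]^2·[Zn²⁺(aq)].
Solving for the unknown gives log [I⁻(aq)] = 0.350, so [I⁻(aq)] ≈ 2.2 M.

2.2 M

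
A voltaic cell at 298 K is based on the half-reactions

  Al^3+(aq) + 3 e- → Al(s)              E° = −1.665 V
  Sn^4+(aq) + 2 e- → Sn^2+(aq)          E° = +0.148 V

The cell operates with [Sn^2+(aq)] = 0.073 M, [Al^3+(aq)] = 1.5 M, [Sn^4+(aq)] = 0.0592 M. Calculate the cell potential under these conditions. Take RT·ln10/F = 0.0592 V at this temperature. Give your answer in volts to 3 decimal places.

+1.807 V

The Sn⁴⁺/Sn²⁺ couple has the more positive E°, so it is the cathode; Al³⁺/Al is the anode.
E°cell = +0.148 − (−1.665) = +1.813 V, with n = 6 electrons transferred.
The balanced reaction is 3 Sn^4+(aq) + 2 Al(s) → 3 Sn^2+(aq) + 2 Al^3+(aq), so Q = ([Sn^2+(aq)]^3·[Al^3+(aq)]^2) / [Sn^4+(aq)]^3 = 4.22 and log Q = 0.625.
By the Nernst equation, E = +1.813 − (0.0592/6)·(0.625) = +1.807 V.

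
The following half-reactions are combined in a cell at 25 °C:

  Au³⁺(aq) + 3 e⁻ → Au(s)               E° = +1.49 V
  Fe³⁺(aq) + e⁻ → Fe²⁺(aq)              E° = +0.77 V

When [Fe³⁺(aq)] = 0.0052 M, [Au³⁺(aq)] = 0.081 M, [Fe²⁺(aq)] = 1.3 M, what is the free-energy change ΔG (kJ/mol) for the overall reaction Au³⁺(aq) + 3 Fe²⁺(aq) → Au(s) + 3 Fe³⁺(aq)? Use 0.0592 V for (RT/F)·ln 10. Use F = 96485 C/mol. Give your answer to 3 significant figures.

−243 kJ/mol

With Au³⁺/Au reduced at the cathode, E°cell = +1.49 − (+0.77) = +0.72 V and n = 3.
Q = [Fe³⁺(aq)]^3 / ([Au³⁺(aq)]·[Fe²⁺(aq)]^3) = 7.9×10^−7, so log Q = −6.102 and E = +0.72 − (0.0592/3)(−6.102) = +0.8404 V.
Then ΔG = −nFE = −3 × 96485 × +0.8404 J/mol = −243 kJ/mol.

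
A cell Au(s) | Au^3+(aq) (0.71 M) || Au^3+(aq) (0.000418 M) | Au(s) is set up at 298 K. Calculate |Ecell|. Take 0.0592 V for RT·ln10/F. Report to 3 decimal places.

For a concentration cell E°cell = 0, since both electrodes use the same couple.
The compartment with the higher Au^3+(aq) concentration (0.71 M) acts as the cathode; ions are reduced there and produced at the dilute (0.000418 M) anode.
With n = 3, Ecell = −(0.0592/3)·log([dilute]/[conc]) = −(0.0592/3)·log(0.000418/0.71) = +0.064 V.

0.064 V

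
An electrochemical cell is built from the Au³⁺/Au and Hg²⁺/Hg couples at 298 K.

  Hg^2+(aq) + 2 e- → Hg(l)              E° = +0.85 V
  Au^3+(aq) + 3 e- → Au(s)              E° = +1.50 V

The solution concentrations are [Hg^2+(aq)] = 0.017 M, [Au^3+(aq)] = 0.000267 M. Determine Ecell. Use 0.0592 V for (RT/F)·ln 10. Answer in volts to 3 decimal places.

+0.632 V

The Au³⁺/Au couple has the more positive E°, so it is the cathode; Hg²⁺/Hg is the anode.
E°cell = E°cat − E°an = +1.50 − (+0.85) = +0.65 V; n = 6.
The balanced reaction is 2 Au^3+(aq) + 3 Hg(l) → 2 Au(s) + 3 Hg^2+(aq), so Q = [Hg^2+(aq)]^3 / [Au^3+(aq)]^2 = 68.9 and log Q = 1.838.
By the Nernst equation, E = +0.65 − (0.0592/6)·(1.838) = +0.632 V.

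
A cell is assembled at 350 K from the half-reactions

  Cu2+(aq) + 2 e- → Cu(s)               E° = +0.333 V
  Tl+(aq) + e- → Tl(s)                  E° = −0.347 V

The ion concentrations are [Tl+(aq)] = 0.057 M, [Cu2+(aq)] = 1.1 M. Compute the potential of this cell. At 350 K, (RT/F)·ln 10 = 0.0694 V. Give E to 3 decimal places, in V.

Cu²⁺/Cu is reduced (cathode, E° = +0.333 V) and Tl⁺/Tl is oxidized (anode).
The standard potential is +0.333 − (−0.347) = +0.680 V and the balanced reaction transfers n = 2 electrons.
For the overall reaction Cu2+(aq) + 2 Tl(s) → Cu(s) + 2 Tl+(aq), Q = [Tl+(aq)]^2 / [Cu2+(aq)] = 0.00295, giving log Q = −2.530.
E = E° − (0.0694/n)·log Q = +0.680 − (0.0694/2)(−2.530) = +0.768 V.

+0.768 V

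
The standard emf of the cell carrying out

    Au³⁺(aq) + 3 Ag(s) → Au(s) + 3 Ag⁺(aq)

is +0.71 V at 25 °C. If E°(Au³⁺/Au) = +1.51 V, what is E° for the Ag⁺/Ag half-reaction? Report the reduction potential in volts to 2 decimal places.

In the reaction as written the Au³⁺/Au couple is reduced (cathode) and Ag⁺/Ag is oxidized (anode), so E°cell = E°(Au³⁺/Au) − E°(Ag⁺/Ag).
E°(Ag⁺/Ag) = E°(cathode) − E°cell = +1.51 − (+0.71) = +0.80 V.

+0.80 V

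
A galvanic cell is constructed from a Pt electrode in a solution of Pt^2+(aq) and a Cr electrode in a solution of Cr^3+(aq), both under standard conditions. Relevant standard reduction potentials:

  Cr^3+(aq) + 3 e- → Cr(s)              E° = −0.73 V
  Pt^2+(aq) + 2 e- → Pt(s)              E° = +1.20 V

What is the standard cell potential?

+1.93 V

The Pt²⁺/Pt couple has the higher E°, so Pt ion is reduced (cathode) and Cr is oxidized (anode).
E°cell = E°(cathode) − E°(anode) = +1.20 − (−0.73) = +1.93 V.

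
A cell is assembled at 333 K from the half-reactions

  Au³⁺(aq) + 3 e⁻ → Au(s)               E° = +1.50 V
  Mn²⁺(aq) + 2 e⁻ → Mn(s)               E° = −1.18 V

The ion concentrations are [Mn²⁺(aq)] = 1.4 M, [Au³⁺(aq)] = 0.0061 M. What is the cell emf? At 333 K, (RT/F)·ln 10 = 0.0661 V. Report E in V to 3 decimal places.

The Au³⁺/Au couple has the more positive E°, so it is the cathode; Mn²⁺/Mn is the anode.
E°cell = E°cat − E°an = +1.50 − (−1.18) = +2.68 V; n = 6.
Balancing gives 2 Au³⁺(aq) + 3 Mn(s) → 2 Au(s) + 3 Mn²⁺(aq); hence Q = [Mn²⁺(aq)]^3 / [Au³⁺(aq)]^2 = 7.37×10^4 (log Q = 4.868).
E = E° − (0.0661/n)·log Q = +2.68 − (0.0661/6)(4.868) = +2.626 V.

+2.626 V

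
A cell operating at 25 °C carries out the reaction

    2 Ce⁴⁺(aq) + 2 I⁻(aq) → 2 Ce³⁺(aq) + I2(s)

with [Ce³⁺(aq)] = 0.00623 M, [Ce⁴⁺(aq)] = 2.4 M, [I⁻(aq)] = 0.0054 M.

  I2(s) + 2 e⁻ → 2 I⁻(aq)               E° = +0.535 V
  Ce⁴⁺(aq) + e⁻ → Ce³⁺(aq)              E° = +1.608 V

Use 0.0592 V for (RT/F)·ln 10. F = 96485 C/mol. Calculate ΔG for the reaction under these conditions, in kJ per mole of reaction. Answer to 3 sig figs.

With Ce⁴⁺/Ce³⁺ reduced at the cathode, E°cell = +1.608 − (+0.535) = +1.073 V and n = 2.
The reaction quotient is [Ce³⁺(aq)]^2 / ([Ce⁴⁺(aq)]^2·[I⁻(aq)]^2) = 0.231; by Nernst, E = +1.073 − (0.0592/2)(−0.636) = +1.0918 V.
Finally ΔG = −nFE = −(2)(96485 C/mol)(+1.0918 V) = −211 kJ/mol.

−211 kJ/mol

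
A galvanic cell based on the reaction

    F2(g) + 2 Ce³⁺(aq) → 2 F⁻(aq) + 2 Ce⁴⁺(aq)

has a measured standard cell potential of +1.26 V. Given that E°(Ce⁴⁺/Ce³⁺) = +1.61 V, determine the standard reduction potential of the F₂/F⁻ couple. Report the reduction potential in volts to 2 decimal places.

In the reaction as written the F₂/F⁻ couple is reduced (cathode) and Ce⁴⁺/Ce³⁺ is oxidized (anode), so E°cell = E°(F₂/F⁻) − E°(Ce⁴⁺/Ce³⁺).
E°(F₂/F⁻) = E°cell + E°(anode) = +1.26 + (+1.61) = +2.87 V.

+2.87 V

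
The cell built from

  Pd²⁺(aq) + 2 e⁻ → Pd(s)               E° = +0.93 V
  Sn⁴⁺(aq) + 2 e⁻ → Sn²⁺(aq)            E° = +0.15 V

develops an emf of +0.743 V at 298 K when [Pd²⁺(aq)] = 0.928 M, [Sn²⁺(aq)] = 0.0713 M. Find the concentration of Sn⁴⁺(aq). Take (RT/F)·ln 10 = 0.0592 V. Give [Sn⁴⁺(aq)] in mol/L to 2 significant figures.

1.2 M

Pd²⁺/Pd is the cathode (higher E°); E°cell = +0.93 − (+0.15) = +0.78 V with n = 2.
Rearranging E = E° − (0.0592/n)·log Q gives log Q = 2(+0.78 − (+0.743))/0.0592 = 1.250.
For Pd²⁺(aq) + Sn²⁺(aq) → Pd(s) + Sn⁴⁺(aq), the reaction quotient is Q = [Sn⁴⁺(aq)] / ([Pd²⁺(aq)]·[Sn²⁺(aq)]).
Solving for the unknown gives log [Sn⁴⁺(aq)] = 0.071, so [Sn⁴⁺(aq)] ≈ 1.2 M.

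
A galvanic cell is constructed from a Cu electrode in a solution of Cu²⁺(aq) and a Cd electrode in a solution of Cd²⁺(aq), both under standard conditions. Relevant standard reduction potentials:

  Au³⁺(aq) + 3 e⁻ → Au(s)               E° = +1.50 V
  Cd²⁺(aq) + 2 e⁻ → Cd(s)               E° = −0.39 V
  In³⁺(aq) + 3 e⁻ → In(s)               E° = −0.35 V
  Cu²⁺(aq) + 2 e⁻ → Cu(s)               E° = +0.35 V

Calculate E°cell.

+0.74 V

Of the two couples in this cell, the one with the more positive reduction potential is reduced at the cathode: here that is Cu²⁺/Cu (+0.35 V); Cd²⁺/Cd (−0.39 V) is the anode.
E°cell = E°(cathode) − E°(anode) = +0.35 − (−0.39) = +0.74 V.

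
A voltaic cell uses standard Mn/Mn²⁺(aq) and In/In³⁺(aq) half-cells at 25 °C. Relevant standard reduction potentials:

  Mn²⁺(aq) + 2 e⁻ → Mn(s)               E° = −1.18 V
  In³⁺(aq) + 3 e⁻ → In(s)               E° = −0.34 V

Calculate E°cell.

+0.84 V

The In³⁺/In couple has the higher E°, so In ion is reduced (cathode) and Mn is oxidized (anode).
E°cell = E°(cathode) − E°(anode) = −0.34 − (−1.18) = +0.84 V.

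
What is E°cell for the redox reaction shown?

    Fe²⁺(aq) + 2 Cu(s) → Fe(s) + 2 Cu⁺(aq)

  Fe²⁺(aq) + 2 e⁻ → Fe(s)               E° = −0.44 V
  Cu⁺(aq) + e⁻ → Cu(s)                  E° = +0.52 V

−0.96 V

In the reaction as written, Fe²⁺(aq) is reduced (cathode) and Cu⁺(aq) is produced by oxidation at the anode.
E°cell = E°(cathode) − E°(anode) = −0.44 − (+0.52) = −0.96 V.
The negative E°cell means the reaction is non-spontaneous in the direction written.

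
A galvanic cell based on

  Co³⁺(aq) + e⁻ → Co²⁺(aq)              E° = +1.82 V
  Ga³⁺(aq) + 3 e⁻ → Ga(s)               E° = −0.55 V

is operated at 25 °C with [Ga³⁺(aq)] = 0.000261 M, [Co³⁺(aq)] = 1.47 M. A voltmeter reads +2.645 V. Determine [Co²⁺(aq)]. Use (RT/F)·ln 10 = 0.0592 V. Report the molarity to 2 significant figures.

Co³⁺/Co²⁺ is the cathode (higher E°); E°cell = +1.82 − (−0.55) = +2.37 V with n = 3.
Since E = E° − (0.0592/n)·log Q, log Q = n(E° − E)/0.0592 = −13.936.
For 3 Co³⁺(aq) + Ga(s) → 3 Co²⁺(aq) + Ga³⁺(aq), the reaction quotient is Q = ([Co²⁺(aq)]^3·[Ga³⁺(aq)]) / [Co³⁺(aq)]^3.
Isolating [Co²⁺(aq)] in Q = 10^{−13.936} yields log [Co²⁺(aq)] = −3.284, i.e. 0.00052 M.

0.00052 M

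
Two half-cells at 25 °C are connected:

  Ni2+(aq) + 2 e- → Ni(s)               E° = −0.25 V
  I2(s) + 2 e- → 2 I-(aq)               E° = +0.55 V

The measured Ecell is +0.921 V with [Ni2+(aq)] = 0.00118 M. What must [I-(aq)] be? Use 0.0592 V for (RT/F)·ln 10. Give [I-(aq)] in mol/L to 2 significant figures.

0.26 M

With I₂/I⁻ at the cathode and Ni²⁺/Ni at the anode, E°cell = +0.55 − (−0.25) = +0.80 V (n = 2).
Since E = E° − (0.0592/n)·log Q, log Q = n(E° − E)/0.0592 = −4.088.
The balanced reaction is I2(s) + Ni(s) → 2 I-(aq) + Ni2+(aq), so Q = [I-(aq)]^2·[Ni2+(aq)].
Substituting the known concentrations and solving, log [I-(aq)] = −0.580 and [I-(aq)] = 0.26 M.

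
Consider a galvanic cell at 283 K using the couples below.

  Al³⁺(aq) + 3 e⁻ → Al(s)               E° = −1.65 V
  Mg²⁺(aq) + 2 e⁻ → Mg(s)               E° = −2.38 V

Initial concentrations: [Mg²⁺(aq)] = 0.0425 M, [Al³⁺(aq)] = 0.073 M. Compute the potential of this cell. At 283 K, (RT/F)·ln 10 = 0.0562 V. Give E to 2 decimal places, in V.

+0.75 V

Al³⁺/Al is reduced (cathode, E° = −1.65 V) and Mg²⁺/Mg is oxidized (anode).
E°cell = E°cat − E°an = −1.65 − (−2.38) = +0.73 V; n = 6.
Balancing gives 2 Al³⁺(aq) + 3 Mg(s) → 2 Al(s) + 3 Mg²⁺(aq); hence Q = [Mg²⁺(aq)]^3 / [Al³⁺(aq)]^2 = 0.0144 (log Q = −1.841).
E = E° − (0.0562/n)·log Q = +0.73 − (0.0562/6)(−1.841) = +0.75 V.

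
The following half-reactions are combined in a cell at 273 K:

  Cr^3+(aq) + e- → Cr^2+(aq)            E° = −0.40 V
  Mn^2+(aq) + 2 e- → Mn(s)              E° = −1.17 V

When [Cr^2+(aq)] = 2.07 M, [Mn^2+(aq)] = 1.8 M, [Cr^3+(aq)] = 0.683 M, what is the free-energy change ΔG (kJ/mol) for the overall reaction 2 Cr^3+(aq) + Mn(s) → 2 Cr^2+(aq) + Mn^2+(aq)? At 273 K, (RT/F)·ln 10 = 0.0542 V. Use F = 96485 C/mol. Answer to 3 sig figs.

The standard cell potential is −0.40 − (−1.17) = +0.77 V, with n = 2 electrons in the balanced equation.
Here Q = ([Cr^2+(aq)]^2·[Mn^2+(aq)]) / [Cr^3+(aq)]^2 = 16.5 (log Q = 1.218), giving E = +0.77 − (0.0542/2)·(1.218) = +0.7370 V.
Then ΔG = −nFE = −2 × 96485 × +0.7370 J/mol = −142 kJ/mol.

−142 kJ/mol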